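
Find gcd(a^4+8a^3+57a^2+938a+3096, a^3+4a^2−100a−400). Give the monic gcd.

a+4

By polynomial division,
  a^4+8a^3+57a^2+938a+3096 = (a+4)(a^3+4a^2−100a−400) + (141a^2+1738a+4696)
  a^3+4a^2−100a−400 = ((1/141)a−1174/19881)(141a^2+1738a+4696) + (−(609824/19881)a−2439296/19881)
  141a^2+1738a+4696 = (−(2803221/609824)a−11670147/304912)(−(609824/19881)a−2439296/19881) + (0)
Last nonzero remainder: −(609824/19881)a−2439296/19881. Dividing through by −609824/19881 gives the monic gcd a+4.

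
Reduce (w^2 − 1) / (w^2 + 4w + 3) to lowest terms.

(w − 1)/(w + 3)

Repeated division with remainder:
  w^2 − 1 = (w^2 + 4w + 3) + (−4w − 4)
  w^2 + 4w + 3 = (−(1/4)w − 3/4)(−4w − 4) + (0)
Last nonzero remainder: −4w − 4. Dividing through by −4 gives the monic gcd w + 1.
Cancel w + 1 from numerator and denominator to get the reduced form.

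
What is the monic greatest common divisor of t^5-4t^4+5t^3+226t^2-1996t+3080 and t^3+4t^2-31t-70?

Apply the Euclidean algorithm:
  t^5-4t^4+5t^3+226t^2-1996t+3080 = (t^2-8t+68)(t^3+4t^2-31t-70) + (-224t^2-448t+7840)
  t^3+4t^2-31t-70 = (-(1/224)t-1/112)(-224t^2-448t+7840) + (0)
Last nonzero remainder: -224t^2-448t+7840. Dividing through by -224 gives the monic gcd t^2+2t-35.

t^2+2t-35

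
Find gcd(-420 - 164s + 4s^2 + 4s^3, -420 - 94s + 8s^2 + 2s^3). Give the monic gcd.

-35 - 2s + s^2

By polynomial division,
  4s^3 + 4s^2 - 164s - 420 = (2)(2s^3 + 8s^2 - 94s - 420) + (-12s^2 + 24s + 420)
  2s^3 + 8s^2 - 94s - 420 = (-(1/6)s - 1)(-12s^2 + 24s + 420) + (0)
Last nonzero remainder: -12s^2 + 24s + 420. Dividing through by -12 gives the monic gcd s^2 - 2s - 35.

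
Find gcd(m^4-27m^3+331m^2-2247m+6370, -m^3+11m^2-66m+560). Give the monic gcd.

By polynomial division,
  m^4-27m^3+331m^2-2247m+6370 = (-m+16)(-m^3+11m^2-66m+560) + (89m^2-631m-2590)
  -m^3+11m^2-66m+560 = (-(1/89)m+348/7921)(89m^2-631m-2590) + (-(533708/7921)m+5337080/7921)
  89m^2-631m-2590 = (-(704969/533708)m-293077/76244)(-(533708/7921)m+5337080/7921) + (0)
Last nonzero remainder: -(533708/7921)m+5337080/7921. Dividing through by -533708/7921 gives the monic gcd m-10.

m-10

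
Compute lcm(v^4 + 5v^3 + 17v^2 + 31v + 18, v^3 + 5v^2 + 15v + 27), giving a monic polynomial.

v^5 + 8v^4 + 32v^3 + 82v^2 + 111v + 54

Apply the Euclidean algorithm:
  v^4 + 5v^3 + 17v^2 + 31v + 18 = (v)(v^3 + 5v^2 + 15v + 27) + (2v^2 + 4v + 18)
  v^3 + 5v^2 + 15v + 27 = ((1/2)v + 3/2)(2v^2 + 4v + 18) + (0)
Last nonzero remainder: 2v^2 + 4v + 18. Dividing through by 2 gives the monic gcd v^2 + 2v + 9.
Then lcm(f, g) = f·g / gcd(f, g); expanding and making the result monic gives the answer.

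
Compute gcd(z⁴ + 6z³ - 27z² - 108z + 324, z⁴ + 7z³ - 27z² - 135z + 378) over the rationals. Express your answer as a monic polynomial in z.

z³ - 27z + 54

Euclidean algorithm in ℚ[z]:
  z⁴ + 6z³ - 27z² - 108z + 324 = (z⁴ + 7z³ - 27z² - 135z + 378) + (-z³ + 27z - 54)
  z⁴ + 7z³ - 27z² - 135z + 378 = (-z - 7)(-z³ + 27z - 54) + (0)
Last nonzero remainder: -z³ + 27z - 54. Dividing through by -1 gives the monic gcd z³ - 27z + 54.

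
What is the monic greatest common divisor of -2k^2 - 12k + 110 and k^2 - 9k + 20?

k - 5

Apply the Euclidean algorithm:
  -2k^2 - 12k + 110 = (-2)(k^2 - 9k + 20) + (-30k + 150)
  k^2 - 9k + 20 = (-(1/30)k + 2/15)(-30k + 150) + (0)
Last nonzero remainder: -30k + 150. Dividing through by -30 gives the monic gcd k - 5.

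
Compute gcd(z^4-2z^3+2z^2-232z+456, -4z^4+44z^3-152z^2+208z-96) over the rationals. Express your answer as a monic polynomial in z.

z^2-8z+12

By polynomial division,
  z^4-2z^3+2z^2-232z+456 = (-1/4)(-4z^4+44z^3-152z^2+208z-96) + (9z^3-36z^2-180z+432)
  -4z^4+44z^3-152z^2+208z-96 = (-(4/9)z+28/9)(9z^3-36z^2-180z+432) + (-120z^2+960z-1440)
  9z^3-36z^2-180z+432 = (-(3/40)z-3/10)(-120z^2+960z-1440) + (0)
Last nonzero remainder: -120z^2+960z-1440. Dividing through by -120 gives the monic gcd z^2-8z+12.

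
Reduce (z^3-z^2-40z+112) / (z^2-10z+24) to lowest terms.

Euclidean algorithm in ℚ[z]:
  z^3-z^2-40z+112 = (z+9)(z^2-10z+24) + (26z-104)
  z^2-10z+24 = ((1/26)z-3/13)(26z-104) + (0)
Last nonzero remainder: 26z-104. Dividing through by 26 gives the monic gcd z-4.
Cancel z-4 from numerator and denominator to get the reduced form.

(z^2+3z-28)/(z-6)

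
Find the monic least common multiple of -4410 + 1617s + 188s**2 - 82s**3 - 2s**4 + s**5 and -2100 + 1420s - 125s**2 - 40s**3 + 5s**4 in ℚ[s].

Apply the Euclidean algorithm:
  s**5 - 2s**4 - 82s**3 + 188s**2 + 1617s - 4410 = ((1/5)s + 6/5)(5s**4 - 40s**3 - 125s**2 + 1420s - 2100) + (-9s**3 + 54s**2 + 333s - 1890)
  5s**4 - 40s**3 - 125s**2 + 1420s - 2100 = (-(5/9)s + 10/9)(-9s**3 + 54s**2 + 333s - 1890) + (0)
Last nonzero remainder: -9s**3 + 54s**2 + 333s - 1890. Dividing through by -9 gives the monic gcd s**3 - 6s**2 - 37s + 210.
Then lcm(f, g) = f·g / gcd(f, g); expanding and making the result monic gives the answer.

8820 - 7644s + 1241s**2 + 352s**3 - 78s**4 - 4s**5 + s**6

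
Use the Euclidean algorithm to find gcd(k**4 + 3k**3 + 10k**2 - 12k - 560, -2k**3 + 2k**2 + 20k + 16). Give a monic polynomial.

k - 4

Euclidean algorithm in ℚ[k]:
  k**4 + 3k**3 + 10k**2 - 12k - 560 = (-(1/2)k - 2)(-2k**3 + 2k**2 + 20k + 16) + (24k**2 + 36k - 528)
  -2k**3 + 2k**2 + 20k + 16 = (-(1/12)k + 5/24)(24k**2 + 36k - 528) + (-(63/2)k + 126)
  24k**2 + 36k - 528 = (-(16/21)k - 88/21)(-(63/2)k + 126) + (0)
Last nonzero remainder: -(63/2)k + 126. Dividing through by -63/2 gives the monic gcd k - 4.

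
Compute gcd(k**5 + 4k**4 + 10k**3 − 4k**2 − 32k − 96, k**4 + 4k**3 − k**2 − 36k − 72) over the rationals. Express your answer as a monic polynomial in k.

k**2 + 4k + 8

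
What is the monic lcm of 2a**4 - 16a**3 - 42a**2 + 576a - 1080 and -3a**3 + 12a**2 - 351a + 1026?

a**6 - 9a**5 + 101a**4 - 603a**3 - 3222a**2 + 33372a - 61560

Repeated division with remainder:
  2a**4 - 16a**3 - 42a**2 + 576a - 1080 = (-(2/3)a + 8/3)(-3a**3 + 12a**2 - 351a + 1026) + (-308a**2 + 2196a - 3816)
  -3a**3 + 12a**2 - 351a + 1026 = ((3/308)a + 723/23716)(-308a**2 + 2196a - 3816) + (-(2257632/5929)a + 6772896/5929)
  -308a**2 + 2196a - 3816 = ((456533/564408)a - 314237/94068)(-(2257632/5929)a + 6772896/5929) + (0)
Last nonzero remainder: -(2257632/5929)a + 6772896/5929. Dividing through by -2257632/5929 gives the monic gcd a - 3.
Then lcm(f, g) = f·g / gcd(f, g); expanding and making the result monic gives the answer.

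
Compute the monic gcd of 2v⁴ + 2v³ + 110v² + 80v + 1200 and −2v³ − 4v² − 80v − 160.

v² + 40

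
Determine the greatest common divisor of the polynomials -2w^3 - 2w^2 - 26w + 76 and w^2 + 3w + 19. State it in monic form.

Apply the Euclidean algorithm:
  -2w^3 - 2w^2 - 26w + 76 = (-2w + 4)(w^2 + 3w + 19) + (0)
The last nonzero remainder w^2 + 3w + 19 is already monic.

w^2 + 3w + 19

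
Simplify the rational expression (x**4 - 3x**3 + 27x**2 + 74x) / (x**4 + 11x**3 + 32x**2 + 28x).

(x**2 - 5x + 37)/(x**2 + 9x + 14)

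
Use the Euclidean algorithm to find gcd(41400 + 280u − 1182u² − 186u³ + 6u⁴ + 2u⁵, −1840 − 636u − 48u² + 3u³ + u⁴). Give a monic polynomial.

−460 − 44u − u² + u³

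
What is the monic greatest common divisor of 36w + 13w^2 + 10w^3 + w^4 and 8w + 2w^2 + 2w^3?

Euclidean algorithm in ℚ[w]:
  w^4 + 10w^3 + 13w^2 + 36w = ((1/2)w + 9/2)(2w^3 + 2w^2 + 8w) + (0)
Last nonzero remainder: 2w^3 + 2w^2 + 8w. Dividing through by 2 gives the monic gcd w^3 + w^2 + 4w.

4w + w^2 + w^3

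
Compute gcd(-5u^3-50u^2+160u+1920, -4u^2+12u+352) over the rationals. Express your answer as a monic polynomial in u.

u+8

Apply the Euclidean algorithm:
  -5u^3-50u^2+160u+1920 = ((5/4)u+65/4)(-4u^2+12u+352) + (-475u-3800)
  -4u^2+12u+352 = ((4/475)u-44/475)(-475u-3800) + (0)
Last nonzero remainder: -475u-3800. Dividing through by -475 gives the monic gcd u+8.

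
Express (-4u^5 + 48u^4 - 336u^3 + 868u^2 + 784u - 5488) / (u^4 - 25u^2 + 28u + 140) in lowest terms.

Euclidean algorithm in ℚ[u]:
  -4u^5 + 48u^4 - 336u^3 + 868u^2 + 784u - 5488 = (-4u + 48)(u^4 - 25u^2 + 28u + 140) + (-436u^3 + 2180u^2 - 12208)
  u^4 - 25u^2 + 28u + 140 = (-(1/436)u - 5/436)(-436u^3 + 2180u^2 - 12208) + (0)
Last nonzero remainder: -436u^3 + 2180u^2 - 12208. Dividing through by -436 gives the monic gcd u^3 - 5u^2 + 28.
Cancel u^3 - 5u^2 + 28 from numerator and denominator to get the reduced form.

(-4u^2 + 28u - 196)/(u + 5)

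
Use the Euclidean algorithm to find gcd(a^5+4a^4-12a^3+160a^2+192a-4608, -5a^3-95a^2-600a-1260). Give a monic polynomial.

Euclidean algorithm in ℚ[a]:
  a^5+4a^4-12a^3+160a^2+192a-4608 = (-(1/5)a^2+3a-153/5)(-5a^3-95a^2-600a-1260) + (-1199a^2-14388a-43164)
  -5a^3-95a^2-600a-1260 = ((5/1199)a+35/1199)(-1199a^2-14388a-43164) + (0)
Last nonzero remainder: -1199a^2-14388a-43164. Dividing through by -1199 gives the monic gcd a^2+12a+36.

a^2+12a+36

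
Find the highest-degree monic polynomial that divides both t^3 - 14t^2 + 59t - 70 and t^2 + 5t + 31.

1

Euclidean algorithm in ℚ[t]:
  t^3 - 14t^2 + 59t - 70 = (t - 19)(t^2 + 5t + 31) + (123t + 519)
  t^2 + 5t + 31 = ((1/123)t + 32/5043)(123t + 519) + (46575/1681)
  123t + 519 = ((68921/15525)t + 290813/15525)(46575/1681) + (0)
The last nonzero remainder is the constant 46575/1681, so the polynomials are coprime and gcd = 1.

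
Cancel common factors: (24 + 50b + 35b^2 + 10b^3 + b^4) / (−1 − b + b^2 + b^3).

Apply the Euclidean algorithm:
  b^4 + 10b^3 + 35b^2 + 50b + 24 = (b + 9)(b^3 + b^2 − b − 1) + (27b^2 + 60b + 33)
  b^3 + b^2 − b − 1 = ((1/27)b − 11/243)(27b^2 + 60b + 33) + ((40/81)b + 40/81)
  27b^2 + 60b + 33 = ((2187/40)b + 2673/40)((40/81)b + 40/81) + (0)
Last nonzero remainder: (40/81)b + 40/81. Dividing through by 40/81 gives the monic gcd b + 1.
Cancel b + 1 from numerator and denominator to get the reduced form.

(24 + 26b + 9b^2 + b^3)/(−1 + b^2)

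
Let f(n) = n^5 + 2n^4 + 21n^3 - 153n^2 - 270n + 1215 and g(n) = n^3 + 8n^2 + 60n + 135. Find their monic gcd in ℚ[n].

Repeated division with remainder:
  n^5 + 2n^4 + 21n^3 - 153n^2 - 270n + 1215 = (n^2 - 6n + 9)(n^3 + 8n^2 + 60n + 135) + (0)
The last nonzero remainder n^3 + 8n^2 + 60n + 135 is already monic.

n^3 + 8n^2 + 60n + 135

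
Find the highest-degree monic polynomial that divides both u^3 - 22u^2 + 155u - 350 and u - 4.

Apply the Euclidean algorithm:
  u^3 - 22u^2 + 155u - 350 = (u^2 - 18u + 83)(u - 4) + (-18)
  u - 4 = (-(1/18)u + 2/9)(-18) + (0)
The last nonzero remainder is the constant -18, so the polynomials are coprime and gcd = 1.

1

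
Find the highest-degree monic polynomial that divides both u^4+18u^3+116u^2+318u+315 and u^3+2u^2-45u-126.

Apply the Euclidean algorithm:
  u^4+18u^3+116u^2+318u+315 = (u+16)(u^3+2u^2-45u-126) + (129u^2+1164u+2331)
  u^3+2u^2-45u-126 = ((1/129)u-302/5547)(129u^2+1164u+2331) + ((560/1849)u+1680/1849)
  129u^2+1164u+2331 = ((238521/560)u+205239/80)((560/1849)u+1680/1849) + (0)
Last nonzero remainder: (560/1849)u+1680/1849. Dividing through by 560/1849 gives the monic gcd u+3.

u+3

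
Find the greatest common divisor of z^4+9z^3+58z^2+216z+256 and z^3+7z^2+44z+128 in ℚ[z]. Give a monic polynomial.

Repeated division with remainder:
  z^4+9z^3+58z^2+216z+256 = (z+2)(z^3+7z^2+44z+128) + (0)
The last nonzero remainder z^3+7z^2+44z+128 is already monic.

z^3+7z^2+44z+128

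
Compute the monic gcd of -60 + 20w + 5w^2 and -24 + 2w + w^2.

Euclidean algorithm in ℚ[w]:
  5w^2 + 20w - 60 = (5)(w^2 + 2w - 24) + (10w + 60)
  w^2 + 2w - 24 = ((1/10)w - 2/5)(10w + 60) + (0)
Last nonzero remainder: 10w + 60. Dividing through by 10 gives the monic gcd w + 6.

6 + w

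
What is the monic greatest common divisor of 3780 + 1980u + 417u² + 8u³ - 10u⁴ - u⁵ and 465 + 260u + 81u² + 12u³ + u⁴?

Repeated division with remainder:
  -u⁵ - 10u⁴ + 8u³ + 417u² + 1980u + 3780 = (-u + 2)(u⁴ + 12u³ + 81u² + 260u + 465) + (65u³ + 515u² + 1925u + 2850)
  u⁴ + 12u³ + 81u² + 260u + 465 = ((1/65)u + 53/845)(65u³ + 515u² + 1925u + 2850) + ((3225/169)u² + (16125/169)u + 48375/169)
  65u³ + 515u² + 1925u + 2850 = ((2197/645)u + 6422/645)((3225/169)u² + (16125/169)u + 48375/169) + (0)
Last nonzero remainder: (3225/169)u² + (16125/169)u + 48375/169. Dividing through by 3225/169 gives the monic gcd u² + 5u + 15.

15 + 5u + u²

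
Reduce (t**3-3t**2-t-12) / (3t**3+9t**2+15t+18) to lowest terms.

(t-4)/(3t+6)

Apply the Euclidean algorithm:
  t**3-3t**2-t-12 = (1/3)(3t**3+9t**2+15t+18) + (-6t**2-6t-18)
  3t**3+9t**2+15t+18 = (-(1/2)t-1)(-6t**2-6t-18) + (0)
Last nonzero remainder: -6t**2-6t-18. Dividing through by -6 gives the monic gcd t**2+t+3.
Cancel t**2+t+3 from numerator and denominator to get the reduced form.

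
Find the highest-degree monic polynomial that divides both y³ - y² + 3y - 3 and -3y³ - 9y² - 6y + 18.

y - 1

By polynomial division,
  y³ - y² + 3y - 3 = (-1/3)(-3y³ - 9y² - 6y + 18) + (-4y² + y + 3)
  -3y³ - 9y² - 6y + 18 = ((3/4)y + 39/16)(-4y² + y + 3) + (-(171/16)y + 171/16)
  -4y² + y + 3 = ((64/171)y + 16/57)(-(171/16)y + 171/16) + (0)
Last nonzero remainder: -(171/16)y + 171/16. Dividing through by -171/16 gives the monic gcd y - 1.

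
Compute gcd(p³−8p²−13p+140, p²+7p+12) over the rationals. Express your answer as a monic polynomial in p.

p+4

Repeated division with remainder:
  p³−8p²−13p+140 = (p−15)(p²+7p+12) + (80p+320)
  p²+7p+12 = ((1/80)p+3/80)(80p+320) + (0)
Last nonzero remainder: 80p+320. Dividing through by 80 gives the monic gcd p+4.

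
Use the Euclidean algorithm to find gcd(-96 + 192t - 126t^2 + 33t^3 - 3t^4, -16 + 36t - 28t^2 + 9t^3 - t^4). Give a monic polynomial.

Repeated division with remainder:
  -3t^4 + 33t^3 - 126t^2 + 192t - 96 = (3)(-t^4 + 9t^3 - 28t^2 + 36t - 16) + (6t^3 - 42t^2 + 84t - 48)
  -t^4 + 9t^3 - 28t^2 + 36t - 16 = (-(1/6)t + 1/3)(6t^3 - 42t^2 + 84t - 48) + (0)
Last nonzero remainder: 6t^3 - 42t^2 + 84t - 48. Dividing through by 6 gives the monic gcd t^3 - 7t^2 + 14t - 8.

-8 + 14t - 7t^2 + t^3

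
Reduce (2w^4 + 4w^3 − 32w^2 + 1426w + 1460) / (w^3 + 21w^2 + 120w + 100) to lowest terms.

(2w^2 − 18w + 146)/(w + 10)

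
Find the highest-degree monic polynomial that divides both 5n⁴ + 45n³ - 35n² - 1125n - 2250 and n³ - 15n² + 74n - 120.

n - 5

Euclidean algorithm in ℚ[n]:
  5n⁴ + 45n³ - 35n² - 1125n - 2250 = (5n + 120)(n³ - 15n² + 74n - 120) + (1395n² - 9405n + 12150)
  n³ - 15n² + 74n - 120 = ((1/1395)n - 256/43245)(1395n² - 9405n + 12150) + ((9240/961)n - 46200/961)
  1395n² - 9405n + 12150 = ((89373/616)n - 77841/308)((9240/961)n - 46200/961) + (0)
Last nonzero remainder: (9240/961)n - 46200/961. Dividing through by 9240/961 gives the monic gcd n - 5.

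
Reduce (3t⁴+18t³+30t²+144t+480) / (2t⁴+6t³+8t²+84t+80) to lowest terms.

(3t+12)/(2t+2)

By polynomial division,
  3t⁴+18t³+30t²+144t+480 = (3/2)(2t⁴+6t³+8t²+84t+80) + (9t³+18t²+18t+360)
  2t⁴+6t³+8t²+84t+80 = ((2/9)t+2/9)(9t³+18t²+18t+360) + (0)
Last nonzero remainder: 9t³+18t²+18t+360. Dividing through by 9 gives the monic gcd t³+2t²+2t+40.
Cancel t³+2t²+2t+40 from numerator and denominator to get the reduced form.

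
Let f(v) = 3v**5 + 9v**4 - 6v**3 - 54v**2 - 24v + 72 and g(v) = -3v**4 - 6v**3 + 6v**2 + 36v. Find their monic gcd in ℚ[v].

v**3 + 2v**2 - 2v - 12

Repeated division with remainder:
  3v**5 + 9v**4 - 6v**3 - 54v**2 - 24v + 72 = (-v - 1)(-3v**4 - 6v**3 + 6v**2 + 36v) + (-6v**3 - 12v**2 + 12v + 72)
  -3v**4 - 6v**3 + 6v**2 + 36v = ((1/2)v)(-6v**3 - 12v**2 + 12v + 72) + (0)
Last nonzero remainder: -6v**3 - 12v**2 + 12v + 72. Dividing through by -6 gives the monic gcd v**3 + 2v**2 - 2v - 12.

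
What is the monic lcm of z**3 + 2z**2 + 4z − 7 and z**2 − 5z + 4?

By polynomial division,
  z**3 + 2z**2 + 4z − 7 = (z + 7)(z**2 − 5z + 4) + (35z − 35)
  z**2 − 5z + 4 = ((1/35)z − 4/35)(35z − 35) + (0)
Last nonzero remainder: 35z − 35. Dividing through by 35 gives the monic gcd z − 1.
Then lcm(f, g) = f·g / gcd(f, g); expanding and making the result monic gives the answer.

z**4 − 2z**3 − 4z**2 − 23z + 28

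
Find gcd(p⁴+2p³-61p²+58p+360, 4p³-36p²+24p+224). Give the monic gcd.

p²-2p-8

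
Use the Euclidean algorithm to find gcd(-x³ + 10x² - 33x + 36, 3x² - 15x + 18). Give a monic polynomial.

x - 3

Apply the Euclidean algorithm:
  -x³ + 10x² - 33x + 36 = (-(1/3)x + 5/3)(3x² - 15x + 18) + (-2x + 6)
  3x² - 15x + 18 = (-(3/2)x + 3)(-2x + 6) + (0)
Last nonzero remainder: -2x + 6. Dividing through by -2 gives the monic gcd x - 3.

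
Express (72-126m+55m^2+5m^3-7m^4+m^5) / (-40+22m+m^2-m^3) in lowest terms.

Apply the Euclidean algorithm:
  m^5-7m^4+5m^3+55m^2-126m+72 = (-m^2+6m-21)(-m^3+m^2+22m-40) + (-96m^2+576m-768)
  -m^3+m^2+22m-40 = ((1/96)m+5/96)(-96m^2+576m-768) + (0)
Last nonzero remainder: -96m^2+576m-768. Dividing through by -96 gives the monic gcd m^2-6m+8.
Cancel m^2-6m+8 from numerator and denominator to get the reduced form.

(-9+9m+m^2-m^3)/(5+m)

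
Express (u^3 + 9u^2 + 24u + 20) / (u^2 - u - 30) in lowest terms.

Euclidean algorithm in ℚ[u]:
  u^3 + 9u^2 + 24u + 20 = (u + 10)(u^2 - u - 30) + (64u + 320)
  u^2 - u - 30 = ((1/64)u - 3/32)(64u + 320) + (0)
Last nonzero remainder: 64u + 320. Dividing through by 64 gives the monic gcd u + 5.
Cancel u + 5 from numerator and denominator to get the reduced form.

(u^2 + 4u + 4)/(u - 6)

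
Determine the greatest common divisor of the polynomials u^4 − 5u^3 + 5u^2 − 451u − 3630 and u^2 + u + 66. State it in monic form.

Repeated division with remainder:
  u^4 − 5u^3 + 5u^2 − 451u − 3630 = (u^2 − 6u − 55)(u^2 + u + 66) + (0)
The last nonzero remainder u^2 + u + 66 is already monic.

u^2 + u + 66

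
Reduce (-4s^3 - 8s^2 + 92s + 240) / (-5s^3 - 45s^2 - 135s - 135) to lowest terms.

Repeated division with remainder:
  -4s^3 - 8s^2 + 92s + 240 = (4/5)(-5s^3 - 45s^2 - 135s - 135) + (28s^2 + 200s + 348)
  -5s^3 - 45s^2 - 135s - 135 = (-(5/28)s - 65/196)(28s^2 + 200s + 348) + (-(320/49)s - 960/49)
  28s^2 + 200s + 348 = (-(343/80)s - 1421/80)(-(320/49)s - 960/49) + (0)
Last nonzero remainder: -(320/49)s - 960/49. Dividing through by -320/49 gives the monic gcd s + 3.
Cancel s + 3 from numerator and denominator to get the reduced form.

(4s^2 - 4s - 80)/(5s^2 + 30s + 45)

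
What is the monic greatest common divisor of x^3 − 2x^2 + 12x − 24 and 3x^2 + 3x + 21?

1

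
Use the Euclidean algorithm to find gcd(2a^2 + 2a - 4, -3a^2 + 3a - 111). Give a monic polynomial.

Apply the Euclidean algorithm:
  2a^2 + 2a - 4 = (-2/3)(-3a^2 + 3a - 111) + (4a - 78)
  -3a^2 + 3a - 111 = (-(3/4)a - 111/8)(4a - 78) + (-4773/4)
  4a - 78 = (-(16/4773)a + 104/1591)(-4773/4) + (0)
The last nonzero remainder is the constant -4773/4, so the polynomials are coprime and gcd = 1.

1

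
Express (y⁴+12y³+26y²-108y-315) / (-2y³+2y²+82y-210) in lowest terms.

Apply the Euclidean algorithm:
  y⁴+12y³+26y²-108y-315 = (-(1/2)y-13/2)(-2y³+2y²+82y-210) + (80y²+320y-1680)
  -2y³+2y²+82y-210 = (-(1/40)y+1/8)(80y²+320y-1680) + (0)
Last nonzero remainder: 80y²+320y-1680. Dividing through by 80 gives the monic gcd y²+4y-21.
Cancel y²+4y-21 from numerator and denominator to get the reduced form.

(-y²-8y-15)/(2y-10)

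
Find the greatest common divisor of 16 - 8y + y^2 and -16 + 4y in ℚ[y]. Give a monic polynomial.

Apply the Euclidean algorithm:
  y^2 - 8y + 16 = ((1/4)y - 1)(4y - 16) + (0)
Last nonzero remainder: 4y - 16. Dividing through by 4 gives the monic gcd y - 4.

-4 + y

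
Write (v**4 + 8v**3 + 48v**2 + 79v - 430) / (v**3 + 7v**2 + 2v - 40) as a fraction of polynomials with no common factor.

(v**2 + 5v + 43)/(v + 4)

Apply the Euclidean algorithm:
  v**4 + 8v**3 + 48v**2 + 79v - 430 = (v + 1)(v**3 + 7v**2 + 2v - 40) + (39v**2 + 117v - 390)
  v**3 + 7v**2 + 2v - 40 = ((1/39)v + 4/39)(39v**2 + 117v - 390) + (0)
Last nonzero remainder: 39v**2 + 117v - 390. Dividing through by 39 gives the monic gcd v**2 + 3v - 10.
Cancel v**2 + 3v - 10 from numerator and denominator to get the reduced form.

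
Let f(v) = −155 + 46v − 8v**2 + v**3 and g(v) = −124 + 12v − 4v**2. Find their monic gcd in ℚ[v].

31 − 3v + v**2

By polynomial division,
  v**3 − 8v**2 + 46v − 155 = (−(1/4)v + 5/4)(−4v**2 + 12v − 124) + (0)
Last nonzero remainder: −4v**2 + 12v − 124. Dividing through by −4 gives the monic gcd v**2 − 3v + 31.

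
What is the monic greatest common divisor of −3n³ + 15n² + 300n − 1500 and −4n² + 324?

1

Euclidean algorithm in ℚ[n]:
  −3n³ + 15n² + 300n − 1500 = ((3/4)n − 15/4)(−4n² + 324) + (57n − 285)
  −4n² + 324 = (−(4/57)n − 20/57)(57n − 285) + (224)
  57n − 285 = ((57/224)n − 285/224)(224) + (0)
The last nonzero remainder is the constant 224, so the polynomials are coprime and gcd = 1.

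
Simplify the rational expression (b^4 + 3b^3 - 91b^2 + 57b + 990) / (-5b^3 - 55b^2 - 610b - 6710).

(-b^3 + 8b^2 + 3b - 90)/(5b^2 + 610)

Repeated division with remainder:
  b^4 + 3b^3 - 91b^2 + 57b + 990 = (-(1/5)b + 8/5)(-5b^3 - 55b^2 - 610b - 6710) + (-125b^2 - 309b + 11726)
  -5b^3 - 55b^2 - 610b - 6710 = ((1/25)b + 1066/3125)(-125b^2 - 309b + 11726) + (-(3042606/3125)b - 33468666/3125)
  -125b^2 - 309b + 11726 = ((390625/3042606)b - 1665625/1521303)(-(3042606/3125)b - 33468666/3125) + (0)
Last nonzero remainder: -(3042606/3125)b - 33468666/3125. Dividing through by -3042606/3125 gives the monic gcd b + 11.
Cancel b + 11 from numerator and denominator to get the reduced form.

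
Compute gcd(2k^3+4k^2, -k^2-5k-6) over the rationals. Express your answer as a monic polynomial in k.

Repeated division with remainder:
  2k^3+4k^2 = (-2k+6)(-k^2-5k-6) + (18k+36)
  -k^2-5k-6 = (-(1/18)k-1/6)(18k+36) + (0)
Last nonzero remainder: 18k+36. Dividing through by 18 gives the monic gcd k+2.

k+2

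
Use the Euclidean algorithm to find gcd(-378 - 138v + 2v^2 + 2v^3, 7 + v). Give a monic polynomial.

7 + v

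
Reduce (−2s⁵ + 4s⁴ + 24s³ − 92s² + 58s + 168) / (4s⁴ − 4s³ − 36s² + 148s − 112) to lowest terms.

(−s² + 2s + 3)/(2s − 2)

Apply the Euclidean algorithm:
  −2s⁵ + 4s⁴ + 24s³ − 92s² + 58s + 168 = (−(1/2)s + 1/2)(4s⁴ − 4s³ − 36s² + 148s − 112) + (8s³ − 72s + 224)
  4s⁴ − 4s³ − 36s² + 148s − 112 = ((1/2)s − 1/2)(8s³ − 72s + 224) + (0)
Last nonzero remainder: 8s³ − 72s + 224. Dividing through by 8 gives the monic gcd s³ − 9s + 28.
Cancel s³ − 9s + 28 from numerator and denominator to get the reduced form.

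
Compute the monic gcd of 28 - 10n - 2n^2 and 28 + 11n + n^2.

7 + n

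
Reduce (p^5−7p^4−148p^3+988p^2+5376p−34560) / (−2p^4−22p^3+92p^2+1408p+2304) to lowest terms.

(−p^2+16p−60)/(2p+4)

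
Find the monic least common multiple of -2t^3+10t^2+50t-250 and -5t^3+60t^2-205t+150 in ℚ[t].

t^5-12t^4+16t^3+270t^2-1025t+750

Apply the Euclidean algorithm:
  -2t^3+10t^2+50t-250 = (2/5)(-5t^3+60t^2-205t+150) + (-14t^2+132t-310)
  -5t^3+60t^2-205t+150 = ((5/14)t-45/49)(-14t^2+132t-310) + ((1320/49)t-6600/49)
  -14t^2+132t-310 = (-(343/660)t+1519/660)((1320/49)t-6600/49) + (0)
Last nonzero remainder: (1320/49)t-6600/49. Dividing through by 1320/49 gives the monic gcd t-5.
Then lcm(f, g) = f·g / gcd(f, g); expanding and making the result monic gives the answer.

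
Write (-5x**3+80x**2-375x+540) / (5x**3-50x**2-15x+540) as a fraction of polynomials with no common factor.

(-x+3)/(x+3)

Euclidean algorithm in ℚ[x]:
  -5x**3+80x**2-375x+540 = (-1)(5x**3-50x**2-15x+540) + (30x**2-390x+1080)
  5x**3-50x**2-15x+540 = ((1/6)x+1/2)(30x**2-390x+1080) + (0)
Last nonzero remainder: 30x**2-390x+1080. Dividing through by 30 gives the monic gcd x**2-13x+36.
Cancel x**2-13x+36 from numerator and denominator to get the reduced form.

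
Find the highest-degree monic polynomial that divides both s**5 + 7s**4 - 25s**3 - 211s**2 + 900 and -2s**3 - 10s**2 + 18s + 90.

s**2 + 8s + 15

Repeated division with remainder:
  s**5 + 7s**4 - 25s**3 - 211s**2 + 900 = (-(1/2)s**2 - s + 13)(-2s**3 - 10s**2 + 18s + 90) + (-18s**2 - 144s - 270)
  -2s**3 - 10s**2 + 18s + 90 = ((1/9)s - 1/3)(-18s**2 - 144s - 270) + (0)
Last nonzero remainder: -18s**2 - 144s - 270. Dividing through by -18 gives the monic gcd s**2 + 8s + 15.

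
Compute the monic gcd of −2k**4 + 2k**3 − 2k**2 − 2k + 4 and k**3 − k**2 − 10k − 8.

k + 1

Apply the Euclidean algorithm:
  −2k**4 + 2k**3 − 2k**2 − 2k + 4 = (−2k)(k**3 − k**2 − 10k − 8) + (−22k**2 − 18k + 4)
  k**3 − k**2 − 10k − 8 = (−(1/22)k + 10/121)(−22k**2 − 18k + 4) + (−(1008/121)k − 1008/121)
  −22k**2 − 18k + 4 = ((1331/504)k − 121/252)(−(1008/121)k − 1008/121) + (0)
Last nonzero remainder: −(1008/121)k − 1008/121. Dividing through by −1008/121 gives the monic gcd k + 1.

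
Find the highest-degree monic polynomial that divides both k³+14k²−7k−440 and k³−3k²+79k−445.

k−5

Repeated division with remainder:
  k³+14k²−7k−440 = (k³−3k²+79k−445) + (17k²−86k+5)
  k³−3k²+79k−445 = ((1/17)k+35/289)(17k²−86k+5) + ((25756/289)k−128780/289)
  17k²−86k+5 = ((4913/25756)k−289/25756)((25756/289)k−128780/289) + (0)
Last nonzero remainder: (25756/289)k−128780/289. Dividing through by 25756/289 gives the monic gcd k−5.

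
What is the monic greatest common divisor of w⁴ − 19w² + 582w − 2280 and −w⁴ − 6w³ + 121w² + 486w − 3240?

Apply the Euclidean algorithm:
  w⁴ − 19w² + 582w − 2280 = (−1)(−w⁴ − 6w³ + 121w² + 486w − 3240) + (−6w³ + 102w² + 1068w − 5520)
  −w⁴ − 6w³ + 121w² + 486w − 3240 = ((1/6)w + 23/6)(−6w³ + 102w² + 1068w − 5520) + (−448w² − 2688w + 17920)
  −6w³ + 102w² + 1068w − 5520 = ((3/224)w − 69/224)(−448w² − 2688w + 17920) + (0)
Last nonzero remainder: −448w² − 2688w + 17920. Dividing through by −448 gives the monic gcd w² + 6w − 40.

w² + 6w − 40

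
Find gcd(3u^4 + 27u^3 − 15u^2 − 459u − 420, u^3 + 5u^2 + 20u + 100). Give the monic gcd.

u + 5

Repeated division with remainder:
  3u^4 + 27u^3 − 15u^2 − 459u − 420 = (3u + 12)(u^3 + 5u^2 + 20u + 100) + (−135u^2 − 999u − 1620)
  u^3 + 5u^2 + 20u + 100 = (−(1/135)u + 4/225)(−135u^2 − 999u − 1620) + ((644/25)u + 644/5)
  −135u^2 − 999u − 1620 = (−(3375/644)u − 2025/161)((644/25)u + 644/5) + (0)
Last nonzero remainder: (644/25)u + 644/5. Dividing through by 644/25 gives the monic gcd u + 5.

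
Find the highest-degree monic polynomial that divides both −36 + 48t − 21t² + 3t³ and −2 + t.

−2 + t

Apply the Euclidean algorithm:
  3t³ − 21t² + 48t − 36 = (3t² − 15t + 18)(t − 2) + (0)
The last nonzero remainder t − 2 is already monic.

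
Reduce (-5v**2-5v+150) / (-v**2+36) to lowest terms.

(5v-25)/(v-6)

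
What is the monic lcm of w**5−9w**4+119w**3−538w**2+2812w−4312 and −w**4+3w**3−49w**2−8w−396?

w**7−8w**6+119w**5−500w**4+3345w**3−6342w**2+20996w−38808

Apply the Euclidean algorithm:
  w**5−9w**4+119w**3−538w**2+2812w−4312 = (−w+6)(−w**4+3w**3−49w**2−8w−396) + (52w**3−252w**2+2464w−1936)
  −w**4+3w**3−49w**2−8w−396 = (−(1/52)w−6/169)(52w**3−252w**2+2464w−1936) + (−(1785/169)w**2+(7140/169)w−78540/169)
  52w**3−252w**2+2464w−1936 = (−(8788/1785)w+7436/1785)(−(1785/169)w**2+(7140/169)w−78540/169) + (0)
Last nonzero remainder: −(1785/169)w**2+(7140/169)w−78540/169. Dividing through by −1785/169 gives the monic gcd w**2−4w+44.
Then lcm(f, g) = f·g / gcd(f, g); expanding and making the result monic gives the answer.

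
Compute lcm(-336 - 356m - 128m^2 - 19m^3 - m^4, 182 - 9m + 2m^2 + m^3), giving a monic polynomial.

Euclidean algorithm in ℚ[m]:
  -m^4 - 19m^3 - 128m^2 - 356m - 336 = (-m - 17)(m^3 + 2m^2 - 9m + 182) + (-103m^2 - 327m + 2758)
  m^3 + 2m^2 - 9m + 182 = (-(1/103)m + 121/10609)(-103m^2 - 327m + 2758) + ((228160/10609)m + 1597120/10609)
  -103m^2 - 327m + 2758 = (-(1092727/228160)m + 2089973/114080)((228160/10609)m + 1597120/10609) + (0)
Last nonzero remainder: (228160/10609)m + 1597120/10609. Dividing through by 228160/10609 gives the monic gcd m + 7.
Then lcm(f, g) = f·g / gcd(f, g); expanding and making the result monic gives the answer.

8736 + 7576m + 1884m^2 + 210m^3 + 59m^4 + 14m^5 + m^6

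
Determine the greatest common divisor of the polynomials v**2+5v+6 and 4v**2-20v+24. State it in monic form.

Apply the Euclidean algorithm:
  v**2+5v+6 = (1/4)(4v**2-20v+24) + (10v)
  4v**2-20v+24 = ((2/5)v-2)(10v) + (24)
  10v = ((5/12)v)(24) + (0)
The last nonzero remainder is the constant 24, so the polynomials are coprime and gcd = 1.

1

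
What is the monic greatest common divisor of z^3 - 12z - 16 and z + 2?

z + 2

Apply the Euclidean algorithm:
  z^3 - 12z - 16 = (z^2 - 2z - 8)(z + 2) + (0)
The last nonzero remainder z + 2 is already monic.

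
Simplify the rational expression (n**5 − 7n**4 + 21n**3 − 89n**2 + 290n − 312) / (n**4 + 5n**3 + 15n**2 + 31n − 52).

Apply the Euclidean algorithm:
  n**5 − 7n**4 + 21n**3 − 89n**2 + 290n − 312 = (n − 12)(n**4 + 5n**3 + 15n**2 + 31n − 52) + (66n**3 + 60n**2 + 714n − 936)
  n**4 + 5n**3 + 15n**2 + 31n − 52 = ((1/66)n + 15/242)(66n**3 + 60n**2 + 714n − 936) + ((56/121)n**2 + (112/121)n + 728/121)
  66n**3 + 60n**2 + 714n − 936 = ((3993/28)n − 1089/7)((56/121)n**2 + (112/121)n + 728/121) + (0)
Last nonzero remainder: (56/121)n**2 + (112/121)n + 728/121. Dividing through by 56/121 gives the monic gcd n**2 + 2n + 13.
Cancel n**2 + 2n + 13 from numerator and denominator to get the reduced form.

(n**3 − 9n**2 + 26n − 24)/(n**2 + 3n − 4)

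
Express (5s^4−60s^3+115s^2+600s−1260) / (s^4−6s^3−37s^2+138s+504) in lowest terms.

Euclidean algorithm in ℚ[s]:
  5s^4−60s^3+115s^2+600s−1260 = (5)(s^4−6s^3−37s^2+138s+504) + (−30s^3+300s^2−90s−3780)
  s^4−6s^3−37s^2+138s+504 = (−(1/30)s−2/15)(−30s^3+300s^2−90s−3780) + (0)
Last nonzero remainder: −30s^3+300s^2−90s−3780. Dividing through by −30 gives the monic gcd s^3−10s^2+3s+126.
Cancel s^3−10s^2+3s+126 from numerator and denominator to get the reduced form.

(5s−10)/(s+4)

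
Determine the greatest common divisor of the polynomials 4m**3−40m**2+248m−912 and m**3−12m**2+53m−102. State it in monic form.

Apply the Euclidean algorithm:
  4m**3−40m**2+248m−912 = (4)(m**3−12m**2+53m−102) + (8m**2+36m−504)
  m**3−12m**2+53m−102 = ((1/8)m−33/16)(8m**2+36m−504) + ((761/4)m−2283/2)
  8m**2+36m−504 = ((32/761)m+336/761)((761/4)m−2283/2) + (0)
Last nonzero remainder: (761/4)m−2283/2. Dividing through by 761/4 gives the monic gcd m−6.

m−6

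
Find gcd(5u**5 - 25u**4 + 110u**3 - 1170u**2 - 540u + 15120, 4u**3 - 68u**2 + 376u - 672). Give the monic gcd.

u**2 - 10u + 24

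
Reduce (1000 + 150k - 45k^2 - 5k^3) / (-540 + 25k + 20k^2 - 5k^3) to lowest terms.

Euclidean algorithm in ℚ[k]:
  -5k^3 - 45k^2 + 150k + 1000 = (-5k^3 + 20k^2 + 25k - 540) + (-65k^2 + 125k + 1540)
  -5k^3 + 20k^2 + 25k - 540 = ((1/13)k - 27/169)(-65k^2 + 125k + 1540) + (-(12420/169)k - 49680/169)
  -65k^2 + 125k + 1540 = ((2197/2484)k - 13013/2484)(-(12420/169)k - 49680/169) + (0)
Last nonzero remainder: -(12420/169)k - 49680/169. Dividing through by -12420/169 gives the monic gcd k + 4.
Cancel k + 4 from numerator and denominator to get the reduced form.

(-50 + 5k + k^2)/(27 - 8k + k^2)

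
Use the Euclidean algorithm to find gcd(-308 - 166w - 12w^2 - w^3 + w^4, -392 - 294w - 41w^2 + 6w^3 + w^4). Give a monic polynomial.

Euclidean algorithm in ℚ[w]:
  w^4 - w^3 - 12w^2 - 166w - 308 = (w^4 + 6w^3 - 41w^2 - 294w - 392) + (-7w^3 + 29w^2 + 128w + 84)
  w^4 + 6w^3 - 41w^2 - 294w - 392 = (-(1/7)w - 71/49)(-7w^3 + 29w^2 + 128w + 84) + ((946/49)w^2 - (4730/49)w - 1892/7)
  -7w^3 + 29w^2 + 128w + 84 = (-(343/946)w - 147/473)((946/49)w^2 - (4730/49)w - 1892/7) + (0)
Last nonzero remainder: (946/49)w^2 - (4730/49)w - 1892/7. Dividing through by 946/49 gives the monic gcd w^2 - 5w - 14.

-14 - 5w + w^2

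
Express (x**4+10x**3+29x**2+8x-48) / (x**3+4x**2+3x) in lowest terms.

(x**3+7x**2+8x-16)/(x**2+x)

Euclidean algorithm in ℚ[x]:
  x**4+10x**3+29x**2+8x-48 = (x+6)(x**3+4x**2+3x) + (2x**2-10x-48)
  x**3+4x**2+3x = ((1/2)x+9/2)(2x**2-10x-48) + (72x+216)
  2x**2-10x-48 = ((1/36)x-2/9)(72x+216) + (0)
Last nonzero remainder: 72x+216. Dividing through by 72 gives the monic gcd x+3.
Cancel x+3 from numerator and denominator to get the reduced form.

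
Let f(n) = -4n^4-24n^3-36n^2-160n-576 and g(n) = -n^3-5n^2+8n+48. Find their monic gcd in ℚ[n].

By polynomial division,
  -4n^4-24n^3-36n^2-160n-576 = (4n+4)(-n^3-5n^2+8n+48) + (-48n^2-384n-768)
  -n^3-5n^2+8n+48 = ((1/48)n-1/16)(-48n^2-384n-768) + (0)
Last nonzero remainder: -48n^2-384n-768. Dividing through by -48 gives the monic gcd n^2+8n+16.

n^2+8n+16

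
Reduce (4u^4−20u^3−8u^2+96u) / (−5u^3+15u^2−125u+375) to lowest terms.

(−4u^3+8u^2+32u)/(5u^2+125)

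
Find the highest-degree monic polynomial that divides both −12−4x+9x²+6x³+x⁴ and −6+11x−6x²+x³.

Euclidean algorithm in ℚ[x]:
  x⁴+6x³+9x²−4x−12 = (x+12)(x³−6x²+11x−6) + (70x²−130x+60)
  x³−6x²+11x−6 = ((1/70)x−29/490)(70x²−130x+60) + ((120/49)x−120/49)
  70x²−130x+60 = ((343/12)x−49/2)((120/49)x−120/49) + (0)
Last nonzero remainder: (120/49)x−120/49. Dividing through by 120/49 gives the monic gcd x−1.

−1+x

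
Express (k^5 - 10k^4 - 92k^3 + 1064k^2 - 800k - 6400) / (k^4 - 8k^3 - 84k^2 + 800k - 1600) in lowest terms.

(k^2 - 6k - 16)/(k - 4)

Repeated division with remainder:
  k^5 - 10k^4 - 92k^3 + 1064k^2 - 800k - 6400 = (k - 2)(k^4 - 8k^3 - 84k^2 + 800k - 1600) + (-24k^3 + 96k^2 + 2400k - 9600)
  k^4 - 8k^3 - 84k^2 + 800k - 1600 = (-(1/24)k + 1/6)(-24k^3 + 96k^2 + 2400k - 9600) + (0)
Last nonzero remainder: -24k^3 + 96k^2 + 2400k - 9600. Dividing through by -24 gives the monic gcd k^3 - 4k^2 - 100k + 400.
Cancel k^3 - 4k^2 - 100k + 400 from numerator and denominator to get the reduced form.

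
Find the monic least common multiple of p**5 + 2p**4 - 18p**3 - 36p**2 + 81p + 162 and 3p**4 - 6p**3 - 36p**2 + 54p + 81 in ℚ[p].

Euclidean algorithm in ℚ[p]:
  p**5 + 2p**4 - 18p**3 - 36p**2 + 81p + 162 = ((1/3)p + 4/3)(3p**4 - 6p**3 - 36p**2 + 54p + 81) + (2p**3 - 6p**2 - 18p + 54)
  3p**4 - 6p**3 - 36p**2 + 54p + 81 = ((3/2)p + 3/2)(2p**3 - 6p**2 - 18p + 54) + (0)
Last nonzero remainder: 2p**3 - 6p**2 - 18p + 54. Dividing through by 2 gives the monic gcd p**3 - 3p**2 - 9p + 27.
Then lcm(f, g) = f·g / gcd(f, g); expanding and making the result monic gives the answer.

p**6 + 3p**5 - 16p**4 - 54p**3 + 45p**2 + 243p + 162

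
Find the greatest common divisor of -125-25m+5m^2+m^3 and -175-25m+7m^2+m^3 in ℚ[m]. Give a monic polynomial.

-25+m^2

Repeated division with remainder:
  m^3+5m^2-25m-125 = (m^3+7m^2-25m-175) + (-2m^2+50)
  m^3+7m^2-25m-175 = (-(1/2)m-7/2)(-2m^2+50) + (0)
Last nonzero remainder: -2m^2+50. Dividing through by -2 gives the monic gcd m^2-25.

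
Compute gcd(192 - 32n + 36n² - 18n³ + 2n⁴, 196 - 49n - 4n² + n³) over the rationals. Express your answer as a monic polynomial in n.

Euclidean algorithm in ℚ[n]:
  2n⁴ - 18n³ + 36n² - 32n + 192 = (2n - 10)(n³ - 4n² - 49n + 196) + (94n² - 914n + 2152)
  n³ - 4n² - 49n + 196 = ((1/94)n + 269/4418)(94n² - 914n + 2152) + (-(35880/2209)n + 143520/2209)
  94n² - 914n + 2152 = (-(103823/17940)n + 594221/17940)(-(35880/2209)n + 143520/2209) + (0)
Last nonzero remainder: -(35880/2209)n + 143520/2209. Dividing through by -35880/2209 gives the monic gcd n - 4.

-4 + n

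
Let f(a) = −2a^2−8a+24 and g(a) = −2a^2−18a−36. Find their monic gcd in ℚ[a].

a+6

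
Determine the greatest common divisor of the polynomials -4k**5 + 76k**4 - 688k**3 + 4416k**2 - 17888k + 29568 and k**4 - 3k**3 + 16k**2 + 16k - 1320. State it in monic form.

k**3 - 8k**2 + 56k - 264

Repeated division with remainder:
  -4k**5 + 76k**4 - 688k**3 + 4416k**2 - 17888k + 29568 = (-4k + 64)(k**4 - 3k**3 + 16k**2 + 16k - 1320) + (-432k**3 + 3456k**2 - 24192k + 114048)
  k**4 - 3k**3 + 16k**2 + 16k - 1320 = (-(1/432)k - 5/432)(-432k**3 + 3456k**2 - 24192k + 114048) + (0)
Last nonzero remainder: -432k**3 + 3456k**2 - 24192k + 114048. Dividing through by -432 gives the monic gcd k**3 - 8k**2 + 56k - 264.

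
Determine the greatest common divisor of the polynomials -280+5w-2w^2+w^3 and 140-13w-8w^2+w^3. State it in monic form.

-7+w

Euclidean algorithm in ℚ[w]:
  w^3-2w^2+5w-280 = (w^3-8w^2-13w+140) + (6w^2+18w-420)
  w^3-8w^2-13w+140 = ((1/6)w-11/6)(6w^2+18w-420) + (90w-630)
  6w^2+18w-420 = ((1/15)w+2/3)(90w-630) + (0)
Last nonzero remainder: 90w-630. Dividing through by 90 gives the monic gcd w-7.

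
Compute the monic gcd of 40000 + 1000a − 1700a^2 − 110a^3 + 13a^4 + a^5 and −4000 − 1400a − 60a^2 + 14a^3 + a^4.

By polynomial division,
  a^5 + 13a^4 − 110a^3 − 1700a^2 + 1000a + 40000 = (a − 1)(a^4 + 14a^3 − 60a^2 − 1400a − 4000) + (−36a^3 − 360a^2 + 3600a + 36000)
  a^4 + 14a^3 − 60a^2 − 1400a − 4000 = (−(1/36)a − 1/9)(−36a^3 − 360a^2 + 3600a + 36000) + (0)
Last nonzero remainder: −36a^3 − 360a^2 + 3600a + 36000. Dividing through by −36 gives the monic gcd a^3 + 10a^2 − 100a − 1000.

−1000 − 100a + 10a^2 + a^3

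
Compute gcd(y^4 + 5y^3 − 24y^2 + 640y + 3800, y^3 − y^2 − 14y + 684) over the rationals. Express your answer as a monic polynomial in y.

Repeated division with remainder:
  y^4 + 5y^3 − 24y^2 + 640y + 3800 = (y + 6)(y^3 − y^2 − 14y + 684) + (−4y^2 + 40y − 304)
  y^3 − y^2 − 14y + 684 = (−(1/4)y − 9/4)(−4y^2 + 40y − 304) + (0)
Last nonzero remainder: −4y^2 + 40y − 304. Dividing through by −4 gives the monic gcd y^2 − 10y + 76.

y^2 − 10y + 76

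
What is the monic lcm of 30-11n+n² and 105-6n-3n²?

210-47n-4n²+n³

Apply the Euclidean algorithm:
  n²-11n+30 = (-1/3)(-3n²-6n+105) + (-13n+65)
  -3n²-6n+105 = ((3/13)n+21/13)(-13n+65) + (0)
Last nonzero remainder: -13n+65. Dividing through by -13 gives the monic gcd n-5.
Then lcm(f, g) = f·g / gcd(f, g); expanding and making the result monic gives the answer.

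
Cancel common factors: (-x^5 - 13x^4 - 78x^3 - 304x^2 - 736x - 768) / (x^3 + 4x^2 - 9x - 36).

(-x^3 - 6x^2 - 24x - 64)/(x - 3)

By polynomial division,
  -x^5 - 13x^4 - 78x^3 - 304x^2 - 736x - 768 = (-x^2 - 9x - 51)(x^3 + 4x^2 - 9x - 36) + (-217x^2 - 1519x - 2604)
  x^3 + 4x^2 - 9x - 36 = (-(1/217)x + 3/217)(-217x^2 - 1519x - 2604) + (0)
Last nonzero remainder: -217x^2 - 1519x - 2604. Dividing through by -217 gives the monic gcd x^2 + 7x + 12.
Cancel x^2 + 7x + 12 from numerator and denominator to get the reduced form.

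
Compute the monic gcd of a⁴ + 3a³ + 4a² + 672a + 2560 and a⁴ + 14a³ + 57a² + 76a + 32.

a² + 12a + 32

Apply the Euclidean algorithm:
  a⁴ + 3a³ + 4a² + 672a + 2560 = (a⁴ + 14a³ + 57a² + 76a + 32) + (−11a³ − 53a² + 596a + 2528)
  a⁴ + 14a³ + 57a² + 76a + 32 = (−(1/11)a − 101/121)(−11a³ − 53a² + 596a + 2528) + ((8100/121)a² + (97200/121)a + 259200/121)
  −11a³ − 53a² + 596a + 2528 = (−(1331/8100)a + 9559/8100)((8100/121)a² + (97200/121)a + 259200/121) + (0)
Last nonzero remainder: (8100/121)a² + (97200/121)a + 259200/121. Dividing through by 8100/121 gives the monic gcd a² + 12a + 32.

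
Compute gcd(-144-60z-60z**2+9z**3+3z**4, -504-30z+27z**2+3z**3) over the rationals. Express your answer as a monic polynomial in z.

-24+2z+z**2

Apply the Euclidean algorithm:
  3z**4+9z**3-60z**2-60z-144 = (z-6)(3z**3+27z**2-30z-504) + (132z**2+264z-3168)
  3z**3+27z**2-30z-504 = ((1/44)z+7/44)(132z**2+264z-3168) + (0)
Last nonzero remainder: 132z**2+264z-3168. Dividing through by 132 gives the monic gcd z**2+2z-24.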